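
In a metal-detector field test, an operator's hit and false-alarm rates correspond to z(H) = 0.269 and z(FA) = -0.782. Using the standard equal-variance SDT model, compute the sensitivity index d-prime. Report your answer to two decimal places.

d-prime = 1.05

d' = z(H) − z(FA) = 0.269 − (-0.782) = 1.051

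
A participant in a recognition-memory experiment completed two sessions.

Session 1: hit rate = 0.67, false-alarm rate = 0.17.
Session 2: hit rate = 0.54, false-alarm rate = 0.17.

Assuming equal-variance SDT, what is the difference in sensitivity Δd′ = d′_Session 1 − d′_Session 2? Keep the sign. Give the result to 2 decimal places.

Δd′ = 0.34

Session 1: z(0.67) = 0.440, z(0.17) = -0.954, d' = 1.394
Session 2: z(0.54) = 0.100, z(0.17) = -0.954, d' = 1.054
Δd' = d'_Session 1 − d'_Session 2 = 1.394 − 1.054 = 0.340
Session 1 has the higher sensitivity.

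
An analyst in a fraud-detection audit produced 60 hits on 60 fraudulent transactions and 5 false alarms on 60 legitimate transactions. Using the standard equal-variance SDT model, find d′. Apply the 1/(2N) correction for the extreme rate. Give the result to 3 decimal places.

d′ = 3.777

The hit rate is 60/60 = 1, so apply the 1/(2N) correction: H → 1 − 1/(2·60) = 0.99167.
z(H) = z(0.99167) = 2.3941
z(FA) = z(0.08333) = -1.3830
d' = 2.3941 − (-1.3830) = 3.7771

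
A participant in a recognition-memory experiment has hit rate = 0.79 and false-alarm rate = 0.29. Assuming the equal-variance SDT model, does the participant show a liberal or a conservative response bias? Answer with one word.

z(H) = 0.806, z(FA) = -0.553
c = −½·(z(H) + z(FA)) = -0.1265
c < 0 → liberal criterion (biased toward responding “yes”).

liberal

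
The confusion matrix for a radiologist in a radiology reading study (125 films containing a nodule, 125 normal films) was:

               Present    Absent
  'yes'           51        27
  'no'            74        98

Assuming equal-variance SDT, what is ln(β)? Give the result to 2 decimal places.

H = 51/125 = 0.4080
FA = 27/125 = 0.2160
Φ⁻¹(H) = -0.233
Φ⁻¹(FA) = -0.786
ln β = −½·[z(H)² − z(FA)²] = −0.5 × (0.054 − 0.618) = 0.282

ln β = 0.28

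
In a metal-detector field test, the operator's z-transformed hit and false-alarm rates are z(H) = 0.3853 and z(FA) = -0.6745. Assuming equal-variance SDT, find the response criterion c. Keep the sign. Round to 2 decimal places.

c = 0.14

c = −½·[z(H) + z(FA)] = −½·(0.3853 + (-0.6745)) = 0.1446
c > 0: the operator has a conservative response bias.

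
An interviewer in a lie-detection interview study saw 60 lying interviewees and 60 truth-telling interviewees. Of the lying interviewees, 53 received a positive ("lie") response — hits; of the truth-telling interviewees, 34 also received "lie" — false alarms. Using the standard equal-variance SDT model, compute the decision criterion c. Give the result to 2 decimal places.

H = 53/60 = 0.8833
FA = 34/60 = 0.5667
z(H) = 1.1916
z(FA) = 0.1680
c = −½·[z(H) + z(FA)] = −0.5 × (1.1916 + 0.1680) = -0.6798

c = -0.68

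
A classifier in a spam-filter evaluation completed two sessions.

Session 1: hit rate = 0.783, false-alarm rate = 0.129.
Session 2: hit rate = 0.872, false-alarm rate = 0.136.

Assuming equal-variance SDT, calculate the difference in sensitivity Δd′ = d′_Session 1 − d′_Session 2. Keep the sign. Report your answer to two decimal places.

Δd′ = -0.32

Session 1: z(0.783) = 0.782, z(0.129) = -1.131, d' = 1.913
Session 2: z(0.872) = 1.136, z(0.136) = -1.098, d' = 2.234
Δd' = d'_Session 1 − d'_Session 2 = 1.913 − 2.234 = -0.321
Session 2 has the higher sensitivity.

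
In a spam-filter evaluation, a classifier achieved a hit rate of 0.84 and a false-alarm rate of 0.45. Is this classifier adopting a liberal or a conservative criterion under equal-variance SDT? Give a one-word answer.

z(H) = 0.994, z(FA) = -0.126
c = −½·(z(H) + z(FA)) = -0.434
c < 0 → liberal criterion (biased toward responding “yes”).

liberal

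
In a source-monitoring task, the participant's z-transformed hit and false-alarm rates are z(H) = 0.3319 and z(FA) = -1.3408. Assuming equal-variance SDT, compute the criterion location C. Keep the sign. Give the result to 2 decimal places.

c = −½·[z(H) + z(FA)] = −½·(0.3319 + (-1.3408)) = 0.50445

C = 0.50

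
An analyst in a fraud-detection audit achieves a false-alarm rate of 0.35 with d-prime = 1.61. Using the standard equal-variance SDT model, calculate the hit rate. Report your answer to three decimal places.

z(false-alarm rate) = z(0.35) = -0.3853
z(H) = z(FA) + d' = -0.3853 + 1.61 = 1.2247
hit rate = Φ(1.2247) = 0.8897

hit rate = 0.890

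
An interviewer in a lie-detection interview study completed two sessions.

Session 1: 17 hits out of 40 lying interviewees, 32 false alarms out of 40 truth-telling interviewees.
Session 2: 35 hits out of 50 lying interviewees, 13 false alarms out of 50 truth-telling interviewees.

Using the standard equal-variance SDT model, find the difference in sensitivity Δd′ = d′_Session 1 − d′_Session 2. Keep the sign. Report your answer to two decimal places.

Δd′ = -2.20

Session 1: z(0.4250) = -0.189, z(0.8000) = 0.842, d' = -1.031
Session 2: z(0.7000) = 0.524, z(0.2600) = -0.643, d' = 1.167
Δd' = d'_Session 1 − d'_Session 2 = -1.031 − 1.167 = -2.198
Session 2 has the higher sensitivity.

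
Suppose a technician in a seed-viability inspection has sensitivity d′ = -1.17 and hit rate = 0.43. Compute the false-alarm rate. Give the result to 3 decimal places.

false-alarm rate = 0.840

z(hit rate) = z(0.43) = -0.1764
z(FA) = z(H) − d' = -0.1764 − (-1.17) = 0.9936
false-alarm rate = Φ(0.9936) = 0.8398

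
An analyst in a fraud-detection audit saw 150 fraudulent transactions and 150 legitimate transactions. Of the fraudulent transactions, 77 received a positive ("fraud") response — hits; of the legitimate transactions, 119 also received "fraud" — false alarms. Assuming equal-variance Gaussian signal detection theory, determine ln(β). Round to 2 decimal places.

H = 77/150 = 0.5133
FA = 119/150 = 0.7933
Φ⁻¹(0.5133) = 0.033, Φ⁻¹(0.7933) = 0.818
ln β = −½·[z(H)² − z(FA)²] = −0.5 × (0.001 − 0.669) = 0.334

ln β = 0.33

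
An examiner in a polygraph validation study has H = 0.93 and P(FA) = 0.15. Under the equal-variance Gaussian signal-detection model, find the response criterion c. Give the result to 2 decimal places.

Φ⁻¹(H) = 1.4758
Φ⁻¹(FA) = -1.0364
c = −½·[z(H) + z(FA)] = −0.5 × (1.4758 + (-1.0364)) = -0.2197

c = -0.22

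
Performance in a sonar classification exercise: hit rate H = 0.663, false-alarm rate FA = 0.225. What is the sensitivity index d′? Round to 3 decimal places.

z(H) = 0.4207
z(FA) = -0.7554
d' = z(H) − z(FA) = 0.4207 − (-0.7554) = 1.1761

d′ = 1.176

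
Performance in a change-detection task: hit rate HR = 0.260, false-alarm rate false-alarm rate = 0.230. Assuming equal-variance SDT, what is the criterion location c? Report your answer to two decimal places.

z(0.260) = -0.6433, z(0.230) = -0.7388
c = −½·[z(H) + z(FA)] = −0.5 × (-0.6433 + (-0.7388)) = 0.69105

c = 0.69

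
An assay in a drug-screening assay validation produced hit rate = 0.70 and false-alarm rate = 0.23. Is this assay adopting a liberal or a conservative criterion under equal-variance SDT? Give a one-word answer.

conservative

z(H) = 0.524, z(FA) = -0.739
c = −½·(z(H) + z(FA)) = 0.1075
c > 0 → conservative criterion (biased toward responding “no”).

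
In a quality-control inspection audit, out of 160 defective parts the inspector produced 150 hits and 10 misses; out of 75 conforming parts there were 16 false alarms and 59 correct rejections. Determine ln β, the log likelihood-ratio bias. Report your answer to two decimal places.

ln β = -0.86

H = 150/160 = 0.9375
FA = 16/75 = 0.2133
z(H) = 1.534
z(FA) = -0.795
ln β = −½·[z(H)² − z(FA)²] = −0.5 × (2.353 − 0.632) = -0.8605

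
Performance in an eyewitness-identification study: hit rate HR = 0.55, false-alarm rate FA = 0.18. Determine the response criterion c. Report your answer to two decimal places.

z(H) = 0.1257
z(FA) = -0.9154
c = −½·[z(H) + z(FA)] = −0.5 × (0.1257 + (-0.9154)) = 0.39485

c = 0.39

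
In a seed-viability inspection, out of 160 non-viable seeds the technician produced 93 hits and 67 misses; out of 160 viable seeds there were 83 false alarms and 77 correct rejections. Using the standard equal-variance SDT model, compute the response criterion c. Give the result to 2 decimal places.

H = 93/160 = 0.5813
FA = 83/160 = 0.5188
z(H) = z(0.5813) = 0.2052
z(FA) = z(0.5188) = 0.0471
c = −½·[z(H) + z(FA)] = −0.5 × (0.2052 + 0.0471) = -0.12615
c < 0: the technician has a liberal response bias.

c = -0.13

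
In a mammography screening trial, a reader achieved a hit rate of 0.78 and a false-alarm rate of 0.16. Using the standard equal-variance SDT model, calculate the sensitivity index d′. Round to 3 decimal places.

d′ = 1.767

z(0.78) = 0.7722, z(0.16) = -0.9945
d' = z(H) − z(FA) = 0.7722 − (-0.9945) = 1.7667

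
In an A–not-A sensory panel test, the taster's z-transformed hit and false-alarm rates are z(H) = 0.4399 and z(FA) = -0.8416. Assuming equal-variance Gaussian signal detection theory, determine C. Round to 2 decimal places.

C = 0.20

c = −½·[z(H) + z(FA)] = −½·(0.4399 + (-0.8416)) = 0.20085
c > 0: the taster has a conservative response bias.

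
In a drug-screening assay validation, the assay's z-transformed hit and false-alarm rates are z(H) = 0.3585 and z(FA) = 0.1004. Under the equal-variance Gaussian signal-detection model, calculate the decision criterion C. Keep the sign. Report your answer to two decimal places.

c = −½·[z(H) + z(FA)] = −½·(0.3585 + 0.1004) = -0.22945

C = -0.23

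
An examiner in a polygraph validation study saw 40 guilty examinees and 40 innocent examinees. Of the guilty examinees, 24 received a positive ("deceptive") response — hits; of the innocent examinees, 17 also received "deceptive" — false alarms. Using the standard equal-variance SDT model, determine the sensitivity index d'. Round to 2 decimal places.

H = 24/40 = 0.6000
FA = 17/40 = 0.4250
z(0.6000) = 0.253, z(0.4250) = -0.189
d' = z(H) − z(FA) = 0.253 − (-0.189) = 0.442

d' = 0.44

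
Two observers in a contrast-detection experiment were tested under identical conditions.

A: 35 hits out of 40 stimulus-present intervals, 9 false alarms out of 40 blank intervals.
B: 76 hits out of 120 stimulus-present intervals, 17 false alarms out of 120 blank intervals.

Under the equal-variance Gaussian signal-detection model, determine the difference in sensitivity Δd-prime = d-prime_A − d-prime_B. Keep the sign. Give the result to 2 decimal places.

A: z(0.8750) = 1.150, z(0.2250) = -0.755, d' = 1.905
B: z(0.6333) = 0.341, z(0.1417) = -1.073, d' = 1.414
Δd' = d'_A − d'_B = 1.905 − 1.414 = 0.491
A has the higher sensitivity.

Δd-prime = 0.49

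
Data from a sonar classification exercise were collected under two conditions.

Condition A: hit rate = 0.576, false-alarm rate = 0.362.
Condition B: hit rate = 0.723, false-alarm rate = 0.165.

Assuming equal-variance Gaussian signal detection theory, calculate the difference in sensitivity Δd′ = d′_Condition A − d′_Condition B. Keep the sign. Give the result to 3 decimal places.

Δd′ = -1.021

Condition A: z(0.576) = 0.1917, z(0.362) = -0.3531, d' = 0.5448
Condition B: z(0.723) = 0.5918, z(0.165) = -0.9741, d' = 1.5659
Δd' = d'_Condition A − d'_Condition B = 0.5448 − 1.5659 = -1.0211
Condition B has the higher sensitivity.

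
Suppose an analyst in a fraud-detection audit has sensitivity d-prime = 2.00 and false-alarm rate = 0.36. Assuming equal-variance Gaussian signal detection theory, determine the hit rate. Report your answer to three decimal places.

hit rate = 0.950

z(false-alarm rate) = z(0.36) = -0.3585
z(H) = z(FA) + d' = -0.3585 + 2.00 = 1.6415
hit rate = Φ(1.6415) = 0.9497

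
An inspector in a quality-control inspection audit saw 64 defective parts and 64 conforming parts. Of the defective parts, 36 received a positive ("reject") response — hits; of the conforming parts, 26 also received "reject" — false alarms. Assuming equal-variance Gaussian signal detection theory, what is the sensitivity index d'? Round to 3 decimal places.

H = 36/64 = 0.5625
FA = 26/64 = 0.4062
z(H) = 0.1573
z(FA) = -0.2373
d' = z(H) − z(FA) = 0.1573 − (-0.2373) = 0.3946

d' = 0.395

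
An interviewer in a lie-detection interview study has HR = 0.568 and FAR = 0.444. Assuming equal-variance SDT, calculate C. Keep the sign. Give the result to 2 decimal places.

Φ⁻¹(0.568) = 0.1713, Φ⁻¹(0.444) = -0.1408
c = −½·[z(H) + z(FA)] = −0.5 × (0.1713 + (-0.1408)) = -0.01525
c < 0: the interviewer has a liberal response bias.

C = -0.02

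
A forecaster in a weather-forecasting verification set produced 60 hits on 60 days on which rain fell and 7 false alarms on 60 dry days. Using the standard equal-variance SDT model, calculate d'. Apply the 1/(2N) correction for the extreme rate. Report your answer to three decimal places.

The hit rate is 60/60 = 1, so apply the 1/(2N) correction: H → 1 − 1/(2·60) = 0.99167.
z(H) = z(0.99167) = 2.3941
z(FA) = z(0.11667) = -1.1918
d' = 2.3941 − (-1.1918) = 3.5859

d' = 3.586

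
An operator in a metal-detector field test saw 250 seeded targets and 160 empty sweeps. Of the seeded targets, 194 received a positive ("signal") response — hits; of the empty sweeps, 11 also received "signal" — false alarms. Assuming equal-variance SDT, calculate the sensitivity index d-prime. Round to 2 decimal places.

H = 194/250 = 0.7760
FA = 11/160 = 0.0688
z(H) = 0.759
z(FA) = -1.485
d' = z(H) − z(FA) = 0.759 − (-1.485) = 2.244

d-prime = 2.24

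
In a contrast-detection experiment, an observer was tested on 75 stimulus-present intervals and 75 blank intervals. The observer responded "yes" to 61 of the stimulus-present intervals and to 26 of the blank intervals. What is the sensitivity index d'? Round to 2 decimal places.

d' = 1.28

H = 61/75 = 0.8133
FA = 26/75 = 0.3467
z(H) = z(0.8133) = 0.890
z(FA) = z(0.3467) = -0.394
d' = z(H) − z(FA) = 0.890 − (-0.394) = 1.284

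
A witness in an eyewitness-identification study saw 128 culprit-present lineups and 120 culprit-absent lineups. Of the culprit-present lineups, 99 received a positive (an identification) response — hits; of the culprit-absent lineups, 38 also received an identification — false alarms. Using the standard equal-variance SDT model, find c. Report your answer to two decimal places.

H = 99/128 = 0.7734
FA = 38/120 = 0.3167
z(H) = z(0.7734) = 0.7501
z(FA) = z(0.3167) = -0.4769
c = −½·[z(H) + z(FA)] = −0.5 × (0.7501 + (-0.4769)) = -0.1366
c < 0: the witness has a liberal response bias.

c = -0.14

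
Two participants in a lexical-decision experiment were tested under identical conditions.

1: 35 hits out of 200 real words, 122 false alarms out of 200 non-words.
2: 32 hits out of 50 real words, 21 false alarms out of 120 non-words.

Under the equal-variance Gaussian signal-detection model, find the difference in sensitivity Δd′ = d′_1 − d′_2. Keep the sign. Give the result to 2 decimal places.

1: z(0.1750) = -0.935, z(0.6100) = 0.279, d' = -1.214
2: z(0.6400) = 0.358, z(0.1750) = -0.935, d' = 1.293
Δd' = d'_1 − d'_2 = -1.214 − 1.293 = -2.507
2 has the higher sensitivity.

Δd′ = -2.51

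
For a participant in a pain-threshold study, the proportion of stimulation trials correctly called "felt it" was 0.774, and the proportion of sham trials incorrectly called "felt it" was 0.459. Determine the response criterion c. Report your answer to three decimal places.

c = -0.325

z(H) = 0.7521
z(FA) = -0.1030
c = −½·[z(H) + z(FA)] = −0.5 × (0.7521 + (-0.1030)) = -0.32455
c < 0: the participant has a liberal response bias.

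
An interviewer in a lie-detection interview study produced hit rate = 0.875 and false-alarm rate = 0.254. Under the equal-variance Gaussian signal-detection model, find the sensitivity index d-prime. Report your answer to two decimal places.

d-prime = 1.81

z(0.875) = 1.150, z(0.254) = -0.662
d' = z(H) − z(FA) = 1.150 − (-0.662) = 1.812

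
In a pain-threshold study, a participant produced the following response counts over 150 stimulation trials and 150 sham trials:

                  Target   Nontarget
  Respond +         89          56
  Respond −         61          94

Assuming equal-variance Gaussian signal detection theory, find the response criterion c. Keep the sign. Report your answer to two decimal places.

c = 0.04

H = 89/150 = 0.5933
FA = 56/150 = 0.3733
Φ⁻¹(0.5933) = 0.2360, Φ⁻¹(0.3733) = -0.3231
c = −½·[z(H) + z(FA)] = −0.5 × (0.2360 + (-0.3231)) = 0.04355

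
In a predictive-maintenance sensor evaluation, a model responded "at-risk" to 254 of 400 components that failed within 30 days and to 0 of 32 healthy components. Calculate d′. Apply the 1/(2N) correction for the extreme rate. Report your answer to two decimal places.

d′ = 2.50

The false-alarm rate is 0/32 = 0, so apply the 1/(2N) correction: FA → 1/(2·32) = 0.01562.
z(H) = z(0.63500) = 0.345
z(FA) = z(0.01562) = -2.154
d' = 0.345 − (-2.154) = 2.499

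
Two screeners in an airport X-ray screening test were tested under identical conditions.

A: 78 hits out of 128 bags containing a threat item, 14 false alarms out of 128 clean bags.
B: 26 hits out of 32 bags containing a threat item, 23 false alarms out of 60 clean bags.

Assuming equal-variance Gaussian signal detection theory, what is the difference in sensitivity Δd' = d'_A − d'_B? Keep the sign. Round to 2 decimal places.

A: z(0.6094) = 0.278, z(0.1094) = -1.230, d' = 1.508
B: z(0.8125) = 0.887, z(0.3833) = -0.297, d' = 1.184
Δd' = d'_A − d'_B = 1.508 − 1.184 = 0.324
A has the higher sensitivity.

Δd' = 0.32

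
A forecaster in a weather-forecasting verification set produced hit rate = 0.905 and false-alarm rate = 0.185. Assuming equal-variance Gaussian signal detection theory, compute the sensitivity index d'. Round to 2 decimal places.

Φ⁻¹(H) = 1.3106
Φ⁻¹(FA) = -0.8965
d' = z(H) − z(FA) = 1.3106 − (-0.8965) = 2.2071

d' = 2.21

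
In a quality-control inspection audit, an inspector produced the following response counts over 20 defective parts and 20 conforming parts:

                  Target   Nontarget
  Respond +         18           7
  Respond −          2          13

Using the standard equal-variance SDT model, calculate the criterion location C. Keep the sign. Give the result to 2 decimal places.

C = -0.45

H = 18/20 = 0.9000
FA = 7/20 = 0.3500
z(H) = z(0.9000) = 1.2816
z(FA) = z(0.3500) = -0.3853
c = −½·[z(H) + z(FA)] = −0.5 × (1.2816 + (-0.3853)) = -0.44815
c < 0: the inspector has a liberal response bias.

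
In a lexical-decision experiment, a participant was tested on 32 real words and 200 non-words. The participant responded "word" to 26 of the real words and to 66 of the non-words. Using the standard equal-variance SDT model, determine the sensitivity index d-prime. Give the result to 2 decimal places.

d-prime = 1.33

H = 26/32 = 0.8125
FA = 66/200 = 0.3300
z(H) = 0.887
z(FA) = -0.440
d' = z(H) − z(FA) = 0.887 − (-0.440) = 1.327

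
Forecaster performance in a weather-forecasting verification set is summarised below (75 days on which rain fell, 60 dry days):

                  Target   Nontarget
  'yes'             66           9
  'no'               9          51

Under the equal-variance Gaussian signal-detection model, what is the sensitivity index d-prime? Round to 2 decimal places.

H = 66/75 = 0.8800
FA = 9/60 = 0.1500
Φ⁻¹(H) = 1.1750
Φ⁻¹(FA) = -1.0364
d' = z(H) − z(FA) = 1.1750 − (-1.0364) = 2.2114

d-prime = 2.21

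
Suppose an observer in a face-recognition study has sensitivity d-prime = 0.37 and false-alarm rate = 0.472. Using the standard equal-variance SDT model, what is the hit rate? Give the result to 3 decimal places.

z(false-alarm rate) = z(0.472) = -0.0702
z(H) = z(FA) + d' = -0.0702 + 0.37 = 0.2998
hit rate = Φ(0.2998) = 0.6178

hit rate = 0.618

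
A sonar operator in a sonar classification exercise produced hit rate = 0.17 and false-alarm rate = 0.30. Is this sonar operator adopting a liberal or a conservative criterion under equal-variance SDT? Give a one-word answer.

conservative

z(H) = -0.954, z(FA) = -0.524
c = −½·(z(H) + z(FA)) = 0.739
c > 0 → conservative criterion (biased toward responding “no”).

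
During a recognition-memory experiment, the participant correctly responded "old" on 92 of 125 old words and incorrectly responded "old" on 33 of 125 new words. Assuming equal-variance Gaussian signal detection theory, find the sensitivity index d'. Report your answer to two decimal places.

H = 92/125 = 0.7360
FA = 33/125 = 0.2640
z(H) = z(0.7360) = 0.6311
z(FA) = z(0.2640) = -0.6311
d' = z(H) − z(FA) = 0.6311 − (-0.6311) = 1.2622

d' = 1.26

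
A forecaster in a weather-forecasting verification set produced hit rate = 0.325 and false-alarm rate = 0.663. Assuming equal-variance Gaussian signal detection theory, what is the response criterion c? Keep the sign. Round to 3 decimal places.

c = 0.017

z(0.325) = -0.4538, z(0.663) = 0.4207
c = −½·[z(H) + z(FA)] = −0.5 × (-0.4538 + 0.4207) = 0.01655
c > 0: the forecaster has a conservative response bias.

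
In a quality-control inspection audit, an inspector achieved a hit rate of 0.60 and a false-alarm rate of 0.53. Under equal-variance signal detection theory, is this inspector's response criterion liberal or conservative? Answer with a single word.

liberal

z(H) = 0.253, z(FA) = 0.075
c = −½·(z(H) + z(FA)) = -0.164
c < 0 → liberal criterion (biased toward responding “yes”).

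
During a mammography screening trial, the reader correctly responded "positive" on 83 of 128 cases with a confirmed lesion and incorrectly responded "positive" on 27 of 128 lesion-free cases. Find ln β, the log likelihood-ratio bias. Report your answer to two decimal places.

ln β = 0.25

H = 83/128 = 0.6484
FA = 27/128 = 0.2109
z(H) = z(0.6484) = 0.381
z(FA) = z(0.2109) = -0.803
ln β = −½·[z(H)² − z(FA)²] = −0.5 × (0.145 − 0.645) = 0.250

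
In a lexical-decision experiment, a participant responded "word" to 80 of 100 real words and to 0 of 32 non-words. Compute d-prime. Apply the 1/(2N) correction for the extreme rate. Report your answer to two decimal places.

The false-alarm rate is 0/32 = 0, so apply the 1/(2N) correction: FA → 1/(2·32) = 0.01562.
z(H) = z(0.80000) = 0.842
z(FA) = z(0.01562) = -2.154
d' = 0.842 − (-2.154) = 2.996

d-prime = 3.00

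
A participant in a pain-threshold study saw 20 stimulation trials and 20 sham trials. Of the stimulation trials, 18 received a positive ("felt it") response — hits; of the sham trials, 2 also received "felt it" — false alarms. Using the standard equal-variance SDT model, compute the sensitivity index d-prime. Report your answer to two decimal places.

H = 18/20 = 0.9000
FA = 2/20 = 0.1000
z(H) = 1.282
z(FA) = -1.282
d' = z(H) − z(FA) = 1.282 − (-1.282) = 2.564

d-prime = 2.56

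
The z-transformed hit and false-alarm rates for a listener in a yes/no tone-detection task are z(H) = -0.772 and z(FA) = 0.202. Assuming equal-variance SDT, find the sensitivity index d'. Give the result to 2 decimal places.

d' = -0.97

d' = z(H) − z(FA) = -0.772 − 0.202 = -0.974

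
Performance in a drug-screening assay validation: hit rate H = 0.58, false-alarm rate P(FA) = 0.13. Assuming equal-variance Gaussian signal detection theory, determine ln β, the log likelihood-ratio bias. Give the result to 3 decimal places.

z(H) = z(0.58) = 0.2019
z(FA) = z(0.13) = -1.1264
ln β = −½·[z(H)² − z(FA)²] = −0.5 × (0.0408 − 1.2688) = 0.6140

ln β = 0.614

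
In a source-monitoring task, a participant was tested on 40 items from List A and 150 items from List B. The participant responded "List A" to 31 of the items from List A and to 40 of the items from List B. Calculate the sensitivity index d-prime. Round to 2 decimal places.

H = 31/40 = 0.7750
FA = 40/150 = 0.2667
z(0.7750) = 0.7554, z(0.2667) = -0.6228
d' = z(H) − z(FA) = 0.7554 − (-0.6228) = 1.3782

d-prime = 1.38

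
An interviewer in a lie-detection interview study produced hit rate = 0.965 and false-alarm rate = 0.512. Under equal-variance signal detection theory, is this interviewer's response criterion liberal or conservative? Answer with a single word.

z(H) = 1.812, z(FA) = 0.030
c = −½·(z(H) + z(FA)) = -0.921
c < 0 → liberal criterion (biased toward responding “yes”).

liberal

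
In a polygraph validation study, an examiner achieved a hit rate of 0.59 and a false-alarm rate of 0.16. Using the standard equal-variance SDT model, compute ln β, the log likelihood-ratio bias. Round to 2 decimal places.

ln β = 0.47

Φ⁻¹(H) = Φ⁻¹(0.59) = 0.228
Φ⁻¹(FA) = Φ⁻¹(0.16) = -0.994
ln β = −½·[z(H)² − z(FA)²] = −0.5 × (0.052 − 0.988) = 0.468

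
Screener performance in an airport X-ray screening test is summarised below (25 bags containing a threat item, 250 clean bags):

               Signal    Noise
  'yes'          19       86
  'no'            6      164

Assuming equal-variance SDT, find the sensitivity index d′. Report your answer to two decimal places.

H = 19/25 = 0.7600
FA = 86/250 = 0.3440
z(H) = 0.7063
z(FA) = -0.4016
d' = z(H) − z(FA) = 0.7063 − (-0.4016) = 1.1079

d′ = 1.11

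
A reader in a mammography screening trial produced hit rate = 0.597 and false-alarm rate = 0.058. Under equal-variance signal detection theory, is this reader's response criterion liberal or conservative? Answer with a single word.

conservative

z(H) = 0.246, z(FA) = -1.572
c = −½·(z(H) + z(FA)) = 0.663
c > 0 → conservative criterion (biased toward responding “no”).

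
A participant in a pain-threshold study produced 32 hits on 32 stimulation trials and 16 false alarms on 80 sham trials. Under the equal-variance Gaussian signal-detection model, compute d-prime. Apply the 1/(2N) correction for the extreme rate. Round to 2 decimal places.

The hit rate is 32/32 = 1, so apply the 1/(2N) correction: H → 1 − 1/(2·32) = 0.98438.
z(H) = z(0.98438) = 2.154
z(FA) = z(0.20000) = -0.842
d' = 2.154 − (-0.842) = 2.996

d-prime = 3.00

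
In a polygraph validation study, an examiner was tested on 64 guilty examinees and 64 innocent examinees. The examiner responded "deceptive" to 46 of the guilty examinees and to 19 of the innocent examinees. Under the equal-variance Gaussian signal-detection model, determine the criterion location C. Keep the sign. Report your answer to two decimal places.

H = 46/64 = 0.7188
FA = 19/64 = 0.2969
z(0.7188) = 0.579, z(0.2969) = -0.533
c = −½·[z(H) + z(FA)] = −0.5 × (0.579 + (-0.533)) = -0.023

C = -0.02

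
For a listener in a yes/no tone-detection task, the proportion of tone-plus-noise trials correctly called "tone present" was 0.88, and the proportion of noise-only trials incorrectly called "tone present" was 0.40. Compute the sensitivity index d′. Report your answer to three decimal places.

Φ⁻¹(H) = Φ⁻¹(0.88) = 1.1750
Φ⁻¹(FA) = Φ⁻¹(0.40) = -0.2533
d' = z(H) − z(FA) = 1.1750 − (-0.2533) = 1.4283

d′ = 1.428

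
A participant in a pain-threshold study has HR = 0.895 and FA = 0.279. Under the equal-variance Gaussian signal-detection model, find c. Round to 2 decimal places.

Φ⁻¹(H) = 1.2536
Φ⁻¹(FA) = -0.5858
c = −½·[z(H) + z(FA)] = −0.5 × (1.2536 + (-0.5858)) = -0.3339

c = -0.33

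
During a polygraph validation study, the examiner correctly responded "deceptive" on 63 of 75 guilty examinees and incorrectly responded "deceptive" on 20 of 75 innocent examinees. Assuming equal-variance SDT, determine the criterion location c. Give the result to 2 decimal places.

c = -0.19

H = 63/75 = 0.8400
FA = 20/75 = 0.2667
z(H) = z(0.8400) = 0.9945
z(FA) = z(0.2667) = -0.6228
c = −½·[z(H) + z(FA)] = −0.5 × (0.9945 + (-0.6228)) = -0.18585
c < 0: the examiner has a liberal response bias.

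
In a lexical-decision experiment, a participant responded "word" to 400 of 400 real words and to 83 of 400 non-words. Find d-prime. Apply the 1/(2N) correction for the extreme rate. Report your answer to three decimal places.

d-prime = 3.838

The hit rate is 400/400 = 1, so apply the 1/(2N) correction: H → 1 − 1/(2·400) = 0.99875.
z(H) = z(0.99875) = 3.0233
z(FA) = z(0.20750) = -0.8151
d' = 3.0233 − (-0.8151) = 3.8384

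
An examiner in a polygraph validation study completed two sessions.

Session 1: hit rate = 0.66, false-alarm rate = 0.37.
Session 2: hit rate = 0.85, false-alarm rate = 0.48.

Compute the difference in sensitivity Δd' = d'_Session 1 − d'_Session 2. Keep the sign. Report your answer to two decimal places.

Session 1: z(0.66) = 0.412, z(0.37) = -0.332, d' = 0.744
Session 2: z(0.85) = 1.036, z(0.48) = -0.050, d' = 1.086
Δd' = d'_Session 1 − d'_Session 2 = 0.744 − 1.086 = -0.342
Session 2 has the higher sensitivity.

Δd' = -0.34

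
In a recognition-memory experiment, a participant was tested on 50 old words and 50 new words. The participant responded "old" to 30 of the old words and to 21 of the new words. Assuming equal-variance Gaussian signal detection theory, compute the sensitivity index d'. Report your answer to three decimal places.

d' = 0.455

H = 30/50 = 0.6000
FA = 21/50 = 0.4200
z(H) = z(0.6000) = 0.2533
z(FA) = z(0.4200) = -0.2019
d' = z(H) − z(FA) = 0.2533 − (-0.2019) = 0.4552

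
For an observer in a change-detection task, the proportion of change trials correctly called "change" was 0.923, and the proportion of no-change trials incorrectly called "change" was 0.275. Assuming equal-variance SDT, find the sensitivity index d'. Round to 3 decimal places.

Φ⁻¹(0.923) = 1.4255, Φ⁻¹(0.275) = -0.5978
d' = z(H) − z(FA) = 1.4255 − (-0.5978) = 2.0233

d' = 2.023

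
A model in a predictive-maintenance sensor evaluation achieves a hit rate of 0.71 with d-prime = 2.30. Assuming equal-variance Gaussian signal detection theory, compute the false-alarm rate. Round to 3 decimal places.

false-alarm rate = 0.040

z(hit rate) = z(0.71) = 0.5534
z(FA) = z(H) − d' = 0.5534 − 2.30 = -1.7466
false-alarm rate = Φ(-1.7466) = 0.0404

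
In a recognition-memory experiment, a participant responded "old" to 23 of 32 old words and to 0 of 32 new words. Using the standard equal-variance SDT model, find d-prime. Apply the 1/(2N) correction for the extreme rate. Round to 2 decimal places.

d-prime = 2.73

The false-alarm rate is 0/32 = 0, so apply the 1/(2N) correction: FA → 1/(2·32) = 0.01562.
z(H) = z(0.71875) = 0.579
z(FA) = z(0.01562) = -2.154
d' = 0.579 − (-2.154) = 2.733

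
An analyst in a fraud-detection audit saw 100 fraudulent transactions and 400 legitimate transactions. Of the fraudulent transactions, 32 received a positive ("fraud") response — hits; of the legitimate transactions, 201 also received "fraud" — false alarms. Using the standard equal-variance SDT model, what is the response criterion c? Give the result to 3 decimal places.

H = 32/100 = 0.3200
FA = 201/400 = 0.5025
z(H) = z(0.3200) = -0.4677
z(FA) = z(0.5025) = 0.0063
c = −½·[z(H) + z(FA)] = −0.5 × (-0.4677 + 0.0063) = 0.2307

c = 0.231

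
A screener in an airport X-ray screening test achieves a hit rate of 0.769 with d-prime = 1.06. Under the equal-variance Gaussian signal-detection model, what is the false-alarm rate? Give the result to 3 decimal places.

z(hit rate) = z(0.769) = 0.7356
z(FA) = z(H) − d' = 0.7356 − 1.06 = -0.3244
false-alarm rate = Φ(-0.3244) = 0.3728

false-alarm rate = 0.373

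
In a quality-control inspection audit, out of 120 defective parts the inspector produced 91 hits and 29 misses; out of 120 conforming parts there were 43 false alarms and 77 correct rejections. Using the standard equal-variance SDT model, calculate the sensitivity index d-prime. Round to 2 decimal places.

H = 91/120 = 0.7583
FA = 43/120 = 0.3583
Φ⁻¹(0.7583) = 0.701, Φ⁻¹(0.3583) = -0.363
d' = z(H) − z(FA) = 0.701 − (-0.363) = 1.064

d-prime = 1.06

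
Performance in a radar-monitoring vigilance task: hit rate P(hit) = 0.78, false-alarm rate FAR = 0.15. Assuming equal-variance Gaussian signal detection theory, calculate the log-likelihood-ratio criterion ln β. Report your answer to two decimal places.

ln β = 0.24

Φ⁻¹(H) = Φ⁻¹(0.78) = 0.772
Φ⁻¹(FA) = Φ⁻¹(0.15) = -1.036
ln β = −½·[z(H)² − z(FA)²] = −0.5 × (0.596 − 1.073) = 0.2385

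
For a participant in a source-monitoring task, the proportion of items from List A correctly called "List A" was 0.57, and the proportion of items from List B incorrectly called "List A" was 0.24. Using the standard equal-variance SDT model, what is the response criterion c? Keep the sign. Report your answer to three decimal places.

z(H) = 0.1764
z(FA) = -0.7063
c = −½·[z(H) + z(FA)] = −0.5 × (0.1764 + (-0.7063)) = 0.26495

c = 0.265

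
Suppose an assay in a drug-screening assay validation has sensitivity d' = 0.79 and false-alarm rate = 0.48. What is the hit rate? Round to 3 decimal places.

hit rate = 0.770

z(false-alarm rate) = z(0.48) = -0.0502
z(H) = z(FA) + d' = -0.0502 + 0.79 = 0.7398
hit rate = Φ(0.7398) = 0.7703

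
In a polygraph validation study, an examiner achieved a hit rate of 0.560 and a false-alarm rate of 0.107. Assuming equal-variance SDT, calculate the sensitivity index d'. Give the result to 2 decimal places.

z(H) = z(0.560) = 0.151
z(FA) = z(0.107) = -1.243
d' = z(H) − z(FA) = 0.151 − (-1.243) = 1.394

d' = 1.39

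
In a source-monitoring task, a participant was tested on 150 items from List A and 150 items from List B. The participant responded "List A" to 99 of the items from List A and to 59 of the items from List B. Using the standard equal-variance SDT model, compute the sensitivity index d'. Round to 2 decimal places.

d' = 0.68

H = 99/150 = 0.6600
FA = 59/150 = 0.3933
Φ⁻¹(0.6600) = 0.4125, Φ⁻¹(0.3933) = -0.2707
d' = z(H) − z(FA) = 0.4125 − (-0.2707) = 0.6832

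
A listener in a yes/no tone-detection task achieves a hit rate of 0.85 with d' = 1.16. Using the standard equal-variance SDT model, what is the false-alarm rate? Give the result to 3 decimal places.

z(hit rate) = z(0.85) = 1.0364
z(FA) = z(H) − d' = 1.0364 − 1.16 = -0.1236
false-alarm rate = Φ(-0.1236) = 0.4508

false-alarm rate = 0.451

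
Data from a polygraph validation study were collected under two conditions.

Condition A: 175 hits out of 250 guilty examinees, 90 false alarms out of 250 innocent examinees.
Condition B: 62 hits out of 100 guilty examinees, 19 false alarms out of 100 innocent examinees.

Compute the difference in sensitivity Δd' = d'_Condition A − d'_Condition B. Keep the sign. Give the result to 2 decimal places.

Condition A: z(0.7000) = 0.524, z(0.3600) = -0.358, d' = 0.882
Condition B: z(0.6200) = 0.305, z(0.1900) = -0.878, d' = 1.183
Δd' = d'_Condition A − d'_Condition B = 0.882 − 1.183 = -0.301
Condition B has the higher sensitivity.

Δd' = -0.30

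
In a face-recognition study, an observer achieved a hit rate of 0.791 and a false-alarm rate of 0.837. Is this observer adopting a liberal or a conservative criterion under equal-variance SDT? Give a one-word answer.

z(H) = 0.810, z(FA) = 0.982
c = −½·(z(H) + z(FA)) = -0.896
c < 0 → liberal criterion (biased toward responding “yes”).

liberal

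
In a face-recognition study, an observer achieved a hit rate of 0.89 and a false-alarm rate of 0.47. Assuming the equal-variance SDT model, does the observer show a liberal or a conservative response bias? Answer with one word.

z(H) = 1.227, z(FA) = -0.075
c = −½·(z(H) + z(FA)) = -0.576
c < 0 → liberal criterion (biased toward responding “yes”).

liberal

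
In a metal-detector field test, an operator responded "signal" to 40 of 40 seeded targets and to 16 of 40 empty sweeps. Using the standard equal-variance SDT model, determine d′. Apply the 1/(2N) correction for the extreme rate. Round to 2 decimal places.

d′ = 2.49

The hit rate is 40/40 = 1, so apply the 1/(2N) correction: H → 1 − 1/(2·40) = 0.98750.
z(H) = z(0.98750) = 2.241
z(FA) = z(0.40000) = -0.253
d' = 2.241 − (-0.253) = 2.494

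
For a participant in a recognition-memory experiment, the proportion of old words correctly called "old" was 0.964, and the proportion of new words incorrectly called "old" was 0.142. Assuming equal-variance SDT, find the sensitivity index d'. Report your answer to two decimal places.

d' = 2.87

z(H) = z(0.964) = 1.7991
z(FA) = z(0.142) = -1.0714
d' = z(H) − z(FA) = 1.7991 − (-1.0714) = 2.8705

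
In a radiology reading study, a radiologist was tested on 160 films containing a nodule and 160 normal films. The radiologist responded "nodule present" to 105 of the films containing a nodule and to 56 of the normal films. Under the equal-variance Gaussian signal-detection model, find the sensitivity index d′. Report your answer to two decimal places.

d′ = 0.79

H = 105/160 = 0.6562
FA = 56/160 = 0.3500
z(H) = z(0.6562) = 0.402
z(FA) = z(0.3500) = -0.385
d' = z(H) − z(FA) = 0.402 − (-0.385) = 0.787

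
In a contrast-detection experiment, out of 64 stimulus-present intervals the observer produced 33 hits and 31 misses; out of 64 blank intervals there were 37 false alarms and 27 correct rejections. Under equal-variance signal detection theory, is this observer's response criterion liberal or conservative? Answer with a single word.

z(H) = 0.039, z(FA) = 0.197
c = −½·(z(H) + z(FA)) = -0.118
c < 0 → liberal criterion (biased toward responding “yes”).

liberal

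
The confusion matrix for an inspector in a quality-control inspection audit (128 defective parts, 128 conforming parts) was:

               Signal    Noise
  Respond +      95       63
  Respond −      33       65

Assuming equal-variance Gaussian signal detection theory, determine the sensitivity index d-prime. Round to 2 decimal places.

d-prime = 0.67

H = 95/128 = 0.7422
FA = 63/128 = 0.4922
Φ⁻¹(H) = Φ⁻¹(0.7422) = 0.650
Φ⁻¹(FA) = Φ⁻¹(0.4922) = -0.020
d' = z(H) − z(FA) = 0.650 − (-0.020) = 0.670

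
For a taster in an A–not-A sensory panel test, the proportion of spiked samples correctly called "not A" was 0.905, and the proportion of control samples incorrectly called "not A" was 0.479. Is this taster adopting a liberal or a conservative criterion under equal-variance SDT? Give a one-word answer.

liberal

z(H) = 1.311, z(FA) = -0.053
c = −½·(z(H) + z(FA)) = -0.629
c < 0 → liberal criterion (biased toward responding “yes”).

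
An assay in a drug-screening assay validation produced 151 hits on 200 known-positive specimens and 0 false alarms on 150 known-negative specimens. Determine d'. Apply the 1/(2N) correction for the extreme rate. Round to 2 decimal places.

The false-alarm rate is 0/150 = 0, so apply the 1/(2N) correction: FA → 1/(2·150) = 0.00333.
z(H) = z(0.75500) = 0.690
z(FA) = z(0.00333) = -2.713
d' = 0.690 − (-2.713) = 3.403

d' = 3.40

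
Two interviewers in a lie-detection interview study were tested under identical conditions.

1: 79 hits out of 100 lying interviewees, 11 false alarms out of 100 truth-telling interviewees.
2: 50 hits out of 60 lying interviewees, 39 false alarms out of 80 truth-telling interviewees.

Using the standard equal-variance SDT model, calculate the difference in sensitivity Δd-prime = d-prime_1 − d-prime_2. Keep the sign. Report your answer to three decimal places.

Δd-prime = 1.034

1: z(0.7900) = 0.8064, z(0.1100) = -1.2265, d' = 2.0329
2: z(0.8333) = 0.9673, z(0.4875) = -0.0313, d' = 0.9986
Δd' = d'_1 − d'_2 = 2.0329 − 0.9986 = 1.0343
1 has the higher sensitivity.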